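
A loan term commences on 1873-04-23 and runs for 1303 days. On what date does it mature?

Advancing 1303 days from April 23, 1873.
April has 30 days, so 30 − 23 = 7 days remain after April 23, 1873; 1303 − 7 = 1296 left.
May 1873 has 31 days: 1296 − 31 = 1265 left.
June 1873 has 30 days: 1265 − 30 = 1235 left.
July 1873 has 31 days: 1235 − 31 = 1204 left.
August 1873 has 31 days: 1204 − 31 = 1173 left.
September 1873 has 30 days: 1173 − 30 = 1143 left.
October 1873 has 31 days: 1143 − 31 = 1112 left.
November 1873 has 30 days: 1112 − 30 = 1082 left.
December 1873 has 31 days: 1082 − 31 = 1051 left.
January 1874 has 31 days: 1051 − 31 = 1020 left.
February 1874 has 28 days (1874 is not a leap year): 1020 − 28 = 992 left.
March 1874 has 31 days: 992 − 31 = 961 left.
April 1874 has 30 days: 961 − 30 = 931 left.
May 1874 has 31 days: 931 − 31 = 900 left.
June 1874 has 30 days: 900 − 30 = 870 left.
July 1874 has 31 days: 870 − 31 = 839 left.
August 1874 has 31 days: 839 − 31 = 808 left.
September 1874 has 30 days: 808 − 30 = 778 left.
October 1874 has 31 days: 778 − 31 = 747 left.
November 1874 has 30 days: 747 − 30 = 717 left.
December 1874 has 31 days: 717 − 31 = 686 left.
January 1875 has 31 days: 686 − 31 = 655 left.
February 1875 has 28 days (1875 is not a leap year): 655 − 28 = 627 left.
March 1875 has 31 days: 627 − 31 = 596 left.
April 1875 has 30 days: 596 − 30 = 566 left.
May 1875 has 31 days: 566 − 31 = 535 left.
June 1875 has 30 days: 535 − 30 = 505 left.
July 1875 has 31 days: 505 − 31 = 474 left.
August 1875 has 31 days: 474 − 31 = 443 left.
September 1875 has 30 days: 443 − 30 = 413 left.
October 1875 has 31 days: 413 − 31 = 382 left.
November 1875 has 30 days: 382 − 30 = 352 left.
December 1875 has 31 days: 352 − 31 = 321 left.
January 1876 has 31 days: 321 − 31 = 290 left.
February 1876 has 29 days (1876 is a leap year): 290 − 29 = 261 left.
March 1876 has 31 days: 261 − 31 = 230 left.
April 1876 has 30 days: 230 − 30 = 200 left.
May 1876 has 31 days: 200 − 31 = 169 left.
June 1876 has 30 days: 169 − 30 = 139 left.
July 1876 has 31 days: 139 − 31 = 108 left.
August 1876 has 31 days: 108 − 31 = 77 left.
September 1876 has 30 days: 77 − 30 = 47 left.
October 1876 has 31 days: 47 − 31 = 16 left.
16 days into November 1876 → November 16, 1876.

November 16, 1876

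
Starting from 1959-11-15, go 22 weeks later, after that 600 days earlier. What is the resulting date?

Adding 22 weeks (= 154 days) from November 15, 1959:
November has 30 days, so 30 − 15 = 15 days remain after November 15, 1959; 154 − 15 = 139 left.
December 1959 has 31 days: 139 − 31 = 108 left.
January 1960 has 31 days: 108 − 31 = 77 left.
February 1960 has 29 days (1960 is a leap year): 77 − 29 = 48 left.
March 1960 has 31 days: 48 − 31 = 17 left.
17 days into April 1960 → April 17, 1960.
Subtracting 600 days from April 17, 1960:
Going back 17 days from April 17, 1960 reaches the end of the previous month; 600 − 17 = 583 left.
March 1960 has 31 days: 583 − 31 = 552 left.
February 1960 has 29 days (1960 is a leap year): 552 − 29 = 523 left.
January 1960 has 31 days: 523 − 31 = 492 left.
December 1959 has 31 days: 492 − 31 = 461 left.
November 1959 has 30 days: 461 − 30 = 431 left.
October 1959 has 31 days: 431 − 31 = 400 left.
September 1959 has 30 days: 400 − 30 = 370 left.
August 1959 has 31 days: 370 − 31 = 339 left.
July 1959 has 31 days: 339 − 31 = 308 left.
June 1959 has 30 days: 308 − 30 = 278 left.
May 1959 has 31 days: 278 − 31 = 247 left.
April 1959 has 30 days: 247 − 30 = 217 left.
March 1959 has 31 days: 217 − 31 = 186 left.
February 1959 has 28 days (1959 is not a leap year): 186 − 28 = 158 left.
January 1959 has 31 days: 158 − 31 = 127 left.
December 1958 has 31 days: 127 − 31 = 96 left.
November 1958 has 30 days: 96 − 30 = 66 left.
October 1958 has 31 days: 66 − 31 = 35 left.
September 1958 has 30 days: 35 − 30 = 5 left.
August 1958 has 31 days; 31 − 5 = 26 → August 26, 1958.

August 26, 1958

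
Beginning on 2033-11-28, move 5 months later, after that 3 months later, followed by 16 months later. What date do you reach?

Adding 5 months from November 28, 2033:
month 11 + 5 = 16, which is month 4 of year 2034 → April 2034.
Day 28 is valid in April, giving April 28, 2034.
Advancing 3 months from April 28, 2034:
month 4 + 3 = 7 → July 2034.
Day 28 is valid in July, giving July 28, 2034.
Advancing 16 months from July 28, 2034:
month 7 + 16 = 23, which is month 11 of year 2035 → November 2035.
Day 28 is valid in November, giving November 28, 2035.

November 28, 2035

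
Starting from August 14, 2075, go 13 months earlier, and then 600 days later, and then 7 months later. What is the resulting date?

Subtracting 13 months from August 14, 2075:
month 8 − 13 = -5, which is month 7 of year 2074 → July 2074.
Day 14 is valid in July, giving July 14, 2074.
Advancing 600 days from July 14, 2074:
July has 31 days, so 31 − 14 = 17 days remain after July 14, 2074; 600 − 17 = 583 left.
August 2074 has 31 days: 583 − 31 = 552 left.
September 2074 has 30 days: 552 − 30 = 522 left.
October 2074 has 31 days: 522 − 31 = 491 left.
November 2074 has 30 days: 491 − 30 = 461 left.
December 2074 has 31 days: 461 − 31 = 430 left.
January 2075 has 31 days: 430 − 31 = 399 left.
February 2075 has 28 days (2075 is not a leap year): 399 − 28 = 371 left.
March 2075 has 31 days: 371 − 31 = 340 left.
April 2075 has 30 days: 340 − 30 = 310 left.
May 2075 has 31 days: 310 − 31 = 279 left.
June 2075 has 30 days: 279 − 30 = 249 left.
July 2075 has 31 days: 249 − 31 = 218 left.
August 2075 has 31 days: 218 − 31 = 187 left.
September 2075 has 30 days: 187 − 30 = 157 left.
October 2075 has 31 days: 157 − 31 = 126 left.
November 2075 has 30 days: 126 − 30 = 96 left.
December 2075 has 31 days: 96 − 31 = 65 left.
January 2076 has 31 days: 65 − 31 = 34 left.
February 2076 has 29 days (2076 is a leap year): 34 − 29 = 5 left.
5 days into March 2076 → March 5, 2076.
Advancing 7 months from March 5, 2076:
month 3 + 7 = 10 → October 2076.
Day 5 is valid in October, giving October 5, 2076.

October 5, 2076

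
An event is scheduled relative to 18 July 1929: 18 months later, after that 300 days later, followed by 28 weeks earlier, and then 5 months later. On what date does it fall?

October 2, 1931

Counting forward 18 months from July 18, 1929:
month 7 + 18 = 25, which is month 1 of year 1931 → January 1931.
Day 18 is valid in January, giving January 18, 1931.
Counting forward 300 days from January 18, 1931:
January has 31 days, so 31 − 18 = 13 days remain after January 18, 1931; 300 − 13 = 287 left.
February 1931 has 28 days (1931 is not a leap year): 287 − 28 = 259 left.
March 1931 has 31 days: 259 − 31 = 228 left.
April 1931 has 30 days: 228 − 30 = 198 left.
May 1931 has 31 days: 198 − 31 = 167 left.
June 1931 has 30 days: 167 − 30 = 137 left.
July 1931 has 31 days: 137 − 31 = 106 left.
August 1931 has 31 days: 106 − 31 = 75 left.
September 1931 has 30 days: 75 − 30 = 45 left.
October 1931 has 31 days: 45 − 31 = 14 left.
14 days into November 1931 → November 14, 1931.
Counting back 28 weeks (= 196 days) from November 14, 1931:
Going back 14 days from November 14, 1931 reaches the end of the previous month; 196 − 14 = 182 left.
October 1931 has 31 days: 182 − 31 = 151 left.
September 1931 has 30 days: 151 − 30 = 121 left.
August 1931 has 31 days: 121 − 31 = 90 left.
July 1931 has 31 days: 90 − 31 = 59 left.
June 1931 has 30 days: 59 − 30 = 29 left.
May 1931 has 31 days; 31 − 29 = 2 → May 2, 1931.
Counting forward 5 months from May 2, 1931:
month 5 + 5 = 10 → October 1931.
Day 2 is valid in October, giving October 2, 1931.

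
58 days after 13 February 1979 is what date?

Advancing 58 days from February 13, 1979.
February has 28 days, so 28 − 13 = 15 days remain after February 13, 1979; 58 − 15 = 43 left.
March 1979 has 31 days: 43 − 31 = 12 left.
12 days into April 1979 → April 12, 1979.

April 12, 1979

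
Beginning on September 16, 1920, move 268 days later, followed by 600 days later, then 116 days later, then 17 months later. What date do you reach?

October 28, 1924

Adding 268 days from September 16, 1920:
September has 30 days, so 30 − 16 = 14 days remain after September 16, 1920; 268 − 14 = 254 left.
October 1920 has 31 days: 254 − 31 = 223 left.
November 1920 has 30 days: 223 − 30 = 193 left.
December 1920 has 31 days: 193 − 31 = 162 left.
January 1921 has 31 days: 162 − 31 = 131 left.
February 1921 has 28 days (1921 is not a leap year): 131 − 28 = 103 left.
March 1921 has 31 days: 103 − 31 = 72 left.
April 1921 has 30 days: 72 − 30 = 42 left.
May 1921 has 31 days: 42 − 31 = 11 left.
11 days into June 1921 → June 11, 1921.
Adding 600 days from June 11, 1921:
June has 30 days, so 30 − 11 = 19 days remain after June 11, 1921; 600 − 19 = 581 left.
July 1921 has 31 days: 581 − 31 = 550 left.
August 1921 has 31 days: 550 − 31 = 519 left.
September 1921 has 30 days: 519 − 30 = 489 left.
October 1921 has 31 days: 489 − 31 = 458 left.
November 1921 has 30 days: 458 − 30 = 428 left.
December 1921 has 31 days: 428 − 31 = 397 left.
January 1922 has 31 days: 397 − 31 = 366 left.
February 1922 has 28 days (1922 is not a leap year): 366 − 28 = 338 left.
March 1922 has 31 days: 338 − 31 = 307 left.
April 1922 has 30 days: 307 − 30 = 277 left.
May 1922 has 31 days: 277 − 31 = 246 left.
June 1922 has 30 days: 246 − 30 = 216 left.
July 1922 has 31 days: 216 − 31 = 185 left.
August 1922 has 31 days: 185 − 31 = 154 left.
September 1922 has 30 days: 154 − 30 = 124 left.
October 1922 has 31 days: 124 − 31 = 93 left.
November 1922 has 30 days: 93 − 30 = 63 left.
December 1922 has 31 days: 63 − 31 = 32 left.
January 1923 has 31 days: 32 − 31 = 1 left.
1 day into February 1923 → February 1, 1923.
Counting forward 116 days from February 1, 1923:
February has 28 days, so 28 − 1 = 27 days remain after February 1, 1923; 116 − 27 = 89 left.
March 1923 has 31 days: 89 − 31 = 58 left.
April 1923 has 30 days: 58 − 30 = 28 left.
28 days into May 1923 → May 28, 1923.
Counting forward 17 months from May 28, 1923:
month 5 + 17 = 22, which is month 10 of year 1924 → October 1924.
Day 28 is valid in October, giving October 28, 1924.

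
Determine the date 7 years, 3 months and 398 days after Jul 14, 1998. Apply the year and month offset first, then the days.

November 16, 2006

Adding 7 years, 3 months and 398 days from July 14, 1998: first the month/year part, then the days.
+7 years → 2005; month 7 + 3 = 10 → October 2005.
Day 14 is valid in October, giving October 14, 2005.
Now add 398 days from October 14, 2005.
October has 31 days, so 31 − 14 = 17 days remain after October 14, 2005; 398 − 17 = 381 left.
November 2005 has 30 days: 381 − 30 = 351 left.
December 2005 has 31 days: 351 − 31 = 320 left.
January 2006 has 31 days: 320 − 31 = 289 left.
February 2006 has 28 days (2006 is not a leap year): 289 − 28 = 261 left.
March 2006 has 31 days: 261 − 31 = 230 left.
April 2006 has 30 days: 230 − 30 = 200 left.
May 2006 has 31 days: 200 − 31 = 169 left.
June 2006 has 30 days: 169 − 30 = 139 left.
July 2006 has 31 days: 139 − 31 = 108 left.
August 2006 has 31 days: 108 − 31 = 77 left.
September 2006 has 30 days: 77 − 30 = 47 left.
October 2006 has 31 days: 47 − 31 = 16 left.
16 days into November 2006 → November 16, 2006.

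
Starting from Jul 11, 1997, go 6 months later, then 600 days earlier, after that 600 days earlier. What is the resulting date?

September 29, 1994

Advancing 6 months from July 11, 1997:
month 7 + 6 = 13, which is month 1 of year 1998 → January 1998.
Day 11 is valid in January, giving January 11, 1998.
Counting back 600 days from January 11, 1998:
Going back 11 days from January 11, 1998 reaches the end of the previous month; 600 − 11 = 589 left.
December 1997 has 31 days: 589 − 31 = 558 left.
November 1997 has 30 days: 558 − 30 = 528 left.
October 1997 has 31 days: 528 − 31 = 497 left.
September 1997 has 30 days: 497 − 30 = 467 left.
August 1997 has 31 days: 467 − 31 = 436 left.
July 1997 has 31 days: 436 − 31 = 405 left.
June 1997 has 30 days: 405 − 30 = 375 left.
May 1997 has 31 days: 375 − 31 = 344 left.
April 1997 has 30 days: 344 − 30 = 314 left.
March 1997 has 31 days: 314 − 31 = 283 left.
February 1997 has 28 days (1997 is not a leap year): 283 − 28 = 255 left.
January 1997 has 31 days: 255 − 31 = 224 left.
December 1996 has 31 days: 224 − 31 = 193 left.
November 1996 has 30 days: 193 − 30 = 163 left.
October 1996 has 31 days: 163 − 31 = 132 left.
September 1996 has 30 days: 132 − 30 = 102 left.
August 1996 has 31 days: 102 − 31 = 71 left.
July 1996 has 31 days: 71 − 31 = 40 left.
June 1996 has 30 days: 40 − 30 = 10 left.
May 1996 has 31 days; 31 − 10 = 21 → May 21, 1996.
Going back 600 days from May 21, 1996:
Going back 21 days from May 21, 1996 reaches the end of the previous month; 600 − 21 = 579 left.
April 1996 has 30 days: 579 − 30 = 549 left.
March 1996 has 31 days: 549 − 31 = 518 left.
February 1996 has 29 days (1996 is a leap year): 518 − 29 = 489 left.
January 1996 has 31 days: 489 − 31 = 458 left.
December 1995 has 31 days: 458 − 31 = 427 left.
November 1995 has 30 days: 427 − 30 = 397 left.
October 1995 has 31 days: 397 − 31 = 366 left.
September 1995 has 30 days: 366 − 30 = 336 left.
August 1995 has 31 days: 336 − 31 = 305 left.
July 1995 has 31 days: 305 − 31 = 274 left.
June 1995 has 30 days: 274 − 30 = 244 left.
May 1995 has 31 days: 244 − 31 = 213 left.
April 1995 has 30 days: 213 − 30 = 183 left.
March 1995 has 31 days: 183 − 31 = 152 left.
February 1995 has 28 days (1995 is not a leap year): 152 − 28 = 124 left.
January 1995 has 31 days: 124 − 31 = 93 left.
December 1994 has 31 days: 93 − 31 = 62 left.
November 1994 has 30 days: 62 − 30 = 32 left.
October 1994 has 31 days: 32 − 31 = 1 left.
September 1994 has 30 days; 30 − 1 = 29 → September 29, 1994.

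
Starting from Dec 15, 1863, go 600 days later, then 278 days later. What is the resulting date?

May 11, 1866

Counting forward 600 days from December 15, 1863:
December has 31 days, so 31 − 15 = 16 days remain after December 15, 1863; 600 − 16 = 584 left.
January 1864 has 31 days: 584 − 31 = 553 left.
February 1864 has 29 days (1864 is a leap year): 553 − 29 = 524 left.
March 1864 has 31 days: 524 − 31 = 493 left.
April 1864 has 30 days: 493 − 30 = 463 left.
May 1864 has 31 days: 463 − 31 = 432 left.
June 1864 has 30 days: 432 − 30 = 402 left.
July 1864 has 31 days: 402 − 31 = 371 left.
August 1864 has 31 days: 371 − 31 = 340 left.
September 1864 has 30 days: 340 − 30 = 310 left.
October 1864 has 31 days: 310 − 31 = 279 left.
November 1864 has 30 days: 279 − 30 = 249 left.
December 1864 has 31 days: 249 − 31 = 218 left.
January 1865 has 31 days: 218 − 31 = 187 left.
February 1865 has 28 days (1865 is not a leap year): 187 − 28 = 159 left.
March 1865 has 31 days: 159 − 31 = 128 left.
April 1865 has 30 days: 128 − 30 = 98 left.
May 1865 has 31 days: 98 − 31 = 67 left.
June 1865 has 30 days: 67 − 30 = 37 left.
July 1865 has 31 days: 37 − 31 = 6 left.
6 days into August 1865 → August 6, 1865.
Advancing 278 days from August 6, 1865:
August has 31 days, so 31 − 6 = 25 days remain after August 6, 1865; 278 − 25 = 253 left.
September 1865 has 30 days: 253 − 30 = 223 left.
October 1865 has 31 days: 223 − 31 = 192 left.
November 1865 has 30 days: 192 − 30 = 162 left.
December 1865 has 31 days: 162 − 31 = 131 left.
January 1866 has 31 days: 131 − 31 = 100 left.
February 1866 has 28 days (1866 is not a leap year): 100 − 28 = 72 left.
March 1866 has 31 days: 72 − 31 = 41 left.
April 1866 has 30 days: 41 − 30 = 11 left.
11 days into May 1866 → May 11, 1866.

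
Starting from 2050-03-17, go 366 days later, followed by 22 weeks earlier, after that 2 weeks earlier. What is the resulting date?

October 1, 2050

Adding 366 days from March 17, 2050:
March has 31 days, so 31 − 17 = 14 days remain after March 17, 2050; 366 − 14 = 352 left.
April 2050 has 30 days: 352 − 30 = 322 left.
May 2050 has 31 days: 322 − 31 = 291 left.
June 2050 has 30 days: 291 − 30 = 261 left.
July 2050 has 31 days: 261 − 31 = 230 left.
August 2050 has 31 days: 230 − 31 = 199 left.
September 2050 has 30 days: 199 − 30 = 169 left.
October 2050 has 31 days: 169 − 31 = 138 left.
November 2050 has 30 days: 138 − 30 = 108 left.
December 2050 has 31 days: 108 − 31 = 77 left.
January 2051 has 31 days: 77 − 31 = 46 left.
February 2051 has 28 days (2051 is not a leap year): 46 − 28 = 18 left.
18 days into March 2051 → March 18, 2051.
Subtracting 22 weeks (= 154 days) from March 18, 2051:
Going back 18 days from March 18, 2051 reaches the end of the previous month; 154 − 18 = 136 left.
February 2051 has 28 days (2051 is not a leap year): 136 − 28 = 108 left.
January 2051 has 31 days: 108 − 31 = 77 left.
December 2050 has 31 days: 77 − 31 = 46 left.
November 2050 has 30 days: 46 − 30 = 16 left.
October 2050 has 31 days; 31 − 16 = 15 → October 15, 2050.
Subtracting 2 weeks (= 14 days) from October 15, 2050:
15 − 14 = 1, still in October 2050.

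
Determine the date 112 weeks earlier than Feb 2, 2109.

Going back 112 weeks = 784 days from February 2, 2109.
Going back 2 days from February 2, 2109 reaches the end of the previous month; 784 − 2 = 782 left.
January 2109 has 31 days: 782 − 31 = 751 left.
December 2108 has 31 days: 751 − 31 = 720 left.
November 2108 has 30 days: 720 − 30 = 690 left.
October 2108 has 31 days: 690 − 31 = 659 left.
September 2108 has 30 days: 659 − 30 = 629 left.
August 2108 has 31 days: 629 − 31 = 598 left.
July 2108 has 31 days: 598 − 31 = 567 left.
June 2108 has 30 days: 567 − 30 = 537 left.
May 2108 has 31 days: 537 − 31 = 506 left.
April 2108 has 30 days: 506 − 30 = 476 left.
March 2108 has 31 days: 476 − 31 = 445 left.
February 2108 has 29 days (2108 is a leap year): 445 − 29 = 416 left.
January 2108 has 31 days: 416 − 31 = 385 left.
December 2107 has 31 days: 385 − 31 = 354 left.
November 2107 has 30 days: 354 − 30 = 324 left.
October 2107 has 31 days: 324 − 31 = 293 left.
September 2107 has 30 days: 293 − 30 = 263 left.
August 2107 has 31 days: 263 − 31 = 232 left.
July 2107 has 31 days: 232 − 31 = 201 left.
June 2107 has 30 days: 201 − 30 = 171 left.
May 2107 has 31 days: 171 − 31 = 140 left.
April 2107 has 30 days: 140 − 30 = 110 left.
March 2107 has 31 days: 110 − 31 = 79 left.
February 2107 has 28 days (2107 is not a leap year): 79 − 28 = 51 left.
January 2107 has 31 days: 51 − 31 = 20 left.
December 2106 has 31 days; 31 − 20 = 11 → December 11, 2106.

December 11, 2106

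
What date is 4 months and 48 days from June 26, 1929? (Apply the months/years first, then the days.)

December 13, 1929

Counting forward 4 months and 48 days from June 26, 1929: first the month/year part, then the days.
month 6 + 4 = 10 → October 1929.
Day 26 is valid in October, giving October 26, 1929.
Now add 48 days from October 26, 1929.
October has 31 days, so 31 − 26 = 5 days remain after October 26, 1929; 48 − 5 = 43 left.
November 1929 has 30 days: 43 − 30 = 13 left.
13 days into December 1929 → December 13, 1929.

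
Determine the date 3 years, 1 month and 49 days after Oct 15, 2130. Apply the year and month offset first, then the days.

Advancing 3 years, 1 month and 49 days from October 15, 2130: first the month/year part, then the days.
+3 years → 2133; month 10 + 1 = 11 → November 2133.
Day 15 is valid in November, giving November 15, 2133.
Now add 49 days from November 15, 2133.
November has 30 days, so 30 − 15 = 15 days remain after November 15, 2133; 49 − 15 = 34 left.
December 2133 has 31 days: 34 − 31 = 3 left.
3 days into January 2134 → January 3, 2134.

January 3, 2134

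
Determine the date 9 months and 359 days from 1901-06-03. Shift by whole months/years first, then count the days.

Counting forward 9 months and 359 days from June 3, 1901: first the month/year part, then the days.
month 6 + 9 = 15, which is month 3 of year 1902 → March 1902.
Day 3 is valid in March, giving March 3, 1902.
Now add 359 days from March 3, 1902.
March has 31 days, so 31 − 3 = 28 days remain after March 3, 1902; 359 − 28 = 331 left.
April 1902 has 30 days: 331 − 30 = 301 left.
May 1902 has 31 days: 301 − 31 = 270 left.
June 1902 has 30 days: 270 − 30 = 240 left.
July 1902 has 31 days: 240 − 31 = 209 left.
August 1902 has 31 days: 209 − 31 = 178 left.
September 1902 has 30 days: 178 − 30 = 148 left.
October 1902 has 31 days: 148 − 31 = 117 left.
November 1902 has 30 days: 117 − 30 = 87 left.
December 1902 has 31 days: 87 − 31 = 56 left.
January 1903 has 31 days: 56 − 31 = 25 left.
25 days into February 1903 → February 25, 1903.

February 25, 1903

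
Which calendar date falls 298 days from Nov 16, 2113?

September 10, 2114

Counting forward 298 days from November 16, 2113.
November has 30 days, so 30 − 16 = 14 days remain after November 16, 2113; 298 − 14 = 284 left.
December 2113 has 31 days: 284 − 31 = 253 left.
January 2114 has 31 days: 253 − 31 = 222 left.
February 2114 has 28 days (2114 is not a leap year): 222 − 28 = 194 left.
March 2114 has 31 days: 194 − 31 = 163 left.
April 2114 has 30 days: 163 − 30 = 133 left.
May 2114 has 31 days: 133 − 31 = 102 left.
June 2114 has 30 days: 102 − 30 = 72 left.
July 2114 has 31 days: 72 − 31 = 41 left.
August 2114 has 31 days: 41 − 31 = 10 left.
10 days into September 2114 → September 10, 2114.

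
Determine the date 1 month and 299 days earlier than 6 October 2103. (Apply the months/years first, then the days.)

November 11, 2102

Going back 1 month and 299 days from October 6, 2103: first the month/year part, then the days.
month 10 − 1 = 9 → September 2103.
Day 6 is valid in September, giving September 6, 2103.
Now subtract 299 days from September 6, 2103.
Going back 6 days from September 6, 2103 reaches the end of the previous month; 299 − 6 = 293 left.
August 2103 has 31 days: 293 − 31 = 262 left.
July 2103 has 31 days: 262 − 31 = 231 left.
June 2103 has 30 days: 231 − 30 = 201 left.
May 2103 has 31 days: 201 − 31 = 170 left.
April 2103 has 30 days: 170 − 30 = 140 left.
March 2103 has 31 days: 140 − 31 = 109 left.
February 2103 has 28 days (2103 is not a leap year): 109 − 28 = 81 left.
January 2103 has 31 days: 81 − 31 = 50 left.
December 2102 has 31 days: 50 − 31 = 19 left.
November 2102 has 30 days; 30 − 19 = 11 → November 11, 2102.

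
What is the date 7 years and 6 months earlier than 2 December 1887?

June 2, 1880

Going back 7 years and 6 months from December 2, 1887.
-7 years → 1880; month 12 − 6 = 6 → June 1880.
Day 2 is valid in June, giving June 2, 1880.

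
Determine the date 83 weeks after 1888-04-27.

Advancing 83 weeks = 581 days from April 27, 1888.
April has 30 days, so 30 − 27 = 3 days remain after April 27, 1888; 581 − 3 = 578 left.
May 1888 has 31 days: 578 − 31 = 547 left.
June 1888 has 30 days: 547 − 30 = 517 left.
July 1888 has 31 days: 517 − 31 = 486 left.
August 1888 has 31 days: 486 − 31 = 455 left.
September 1888 has 30 days: 455 − 30 = 425 left.
October 1888 has 31 days: 425 − 31 = 394 left.
November 1888 has 30 days: 394 − 30 = 364 left.
December 1888 has 31 days: 364 − 31 = 333 left.
January 1889 has 31 days: 333 − 31 = 302 left.
February 1889 has 28 days (1889 is not a leap year): 302 − 28 = 274 left.
March 1889 has 31 days: 274 − 31 = 243 left.
April 1889 has 30 days: 243 − 30 = 213 left.
May 1889 has 31 days: 213 − 31 = 182 left.
June 1889 has 30 days: 182 − 30 = 152 left.
July 1889 has 31 days: 152 − 31 = 121 left.
August 1889 has 31 days: 121 − 31 = 90 left.
September 1889 has 30 days: 90 − 30 = 60 left.
October 1889 has 31 days: 60 − 31 = 29 left.
29 days into November 1889 → November 29, 1889.

November 29, 1889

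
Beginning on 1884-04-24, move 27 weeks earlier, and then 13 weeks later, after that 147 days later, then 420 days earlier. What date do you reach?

Counting back 27 weeks (= 189 days) from April 24, 1884:
Going back 24 days from April 24, 1884 reaches the end of the previous month; 189 − 24 = 165 left.
March 1884 has 31 days: 165 − 31 = 134 left.
February 1884 has 29 days (1884 is a leap year): 134 − 29 = 105 left.
January 1884 has 31 days: 105 − 31 = 74 left.
December 1883 has 31 days: 74 − 31 = 43 left.
November 1883 has 30 days: 43 − 30 = 13 left.
October 1883 has 31 days; 31 − 13 = 18 → October 18, 1883.
Advancing 13 weeks (= 91 days) from October 18, 1883:
October has 31 days, so 31 − 18 = 13 days remain after October 18, 1883; 91 − 13 = 78 left.
November 1883 has 30 days: 78 − 30 = 48 left.
December 1883 has 31 days: 48 − 31 = 17 left.
17 days into January 1884 → January 17, 1884.
Advancing 147 days from January 17, 1884:
January has 31 days, so 31 − 17 = 14 days remain after January 17, 1884; 147 − 14 = 133 left.
February 1884 has 29 days (1884 is a leap year): 133 − 29 = 104 left.
March 1884 has 31 days: 104 − 31 = 73 left.
April 1884 has 30 days: 73 − 30 = 43 left.
May 1884 has 31 days: 43 − 31 = 12 left.
12 days into June 1884 → June 12, 1884.
Counting back 420 days from June 12, 1884:
Going back 12 days from June 12, 1884 reaches the end of the previous month; 420 − 12 = 408 left.
May 1884 has 31 days: 408 − 31 = 377 left.
April 1884 has 30 days: 377 − 30 = 347 left.
March 1884 has 31 days: 347 − 31 = 316 left.
February 1884 has 29 days (1884 is a leap year): 316 − 29 = 287 left.
January 1884 has 31 days: 287 − 31 = 256 left.
December 1883 has 31 days: 256 − 31 = 225 left.
November 1883 has 30 days: 225 − 30 = 195 left.
October 1883 has 31 days: 195 − 31 = 164 left.
September 1883 has 30 days: 164 − 30 = 134 left.
August 1883 has 31 days: 134 − 31 = 103 left.
July 1883 has 31 days: 103 − 31 = 72 left.
June 1883 has 30 days: 72 − 30 = 42 left.
May 1883 has 31 days: 42 − 31 = 11 left.
April 1883 has 30 days; 30 − 11 = 19 → April 19, 1883.

April 19, 1883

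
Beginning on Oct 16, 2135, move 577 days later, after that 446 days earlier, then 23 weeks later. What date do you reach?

Advancing 577 days from October 16, 2135:
October has 31 days, so 31 − 16 = 15 days remain after October 16, 2135; 577 − 15 = 562 left.
November 2135 has 30 days: 562 − 30 = 532 left.
December 2135 has 31 days: 532 − 31 = 501 left.
January 2136 has 31 days: 501 − 31 = 470 left.
February 2136 has 29 days (2136 is a leap year): 470 − 29 = 441 left.
March 2136 has 31 days: 441 − 31 = 410 left.
April 2136 has 30 days: 410 − 30 = 380 left.
May 2136 has 31 days: 380 − 31 = 349 left.
June 2136 has 30 days: 349 − 30 = 319 left.
July 2136 has 31 days: 319 − 31 = 288 left.
August 2136 has 31 days: 288 − 31 = 257 left.
September 2136 has 30 days: 257 − 30 = 227 left.
October 2136 has 31 days: 227 − 31 = 196 left.
November 2136 has 30 days: 196 − 30 = 166 left.
December 2136 has 31 days: 166 − 31 = 135 left.
January 2137 has 31 days: 135 − 31 = 104 left.
February 2137 has 28 days (2137 is not a leap year): 104 − 28 = 76 left.
March 2137 has 31 days: 76 − 31 = 45 left.
April 2137 has 30 days: 45 − 30 = 15 left.
15 days into May 2137 → May 15, 2137.
Going back 446 days from May 15, 2137:
Going back 15 days from May 15, 2137 reaches the end of the previous month; 446 − 15 = 431 left.
April 2137 has 30 days: 431 − 30 = 401 left.
March 2137 has 31 days: 401 − 31 = 370 left.
February 2137 has 28 days (2137 is not a leap year): 370 − 28 = 342 left.
January 2137 has 31 days: 342 − 31 = 311 left.
December 2136 has 31 days: 311 − 31 = 280 left.
November 2136 has 30 days: 280 − 30 = 250 left.
October 2136 has 31 days: 250 − 31 = 219 left.
September 2136 has 30 days: 219 − 30 = 189 left.
August 2136 has 31 days: 189 − 31 = 158 left.
July 2136 has 31 days: 158 − 31 = 127 left.
June 2136 has 30 days: 127 − 30 = 97 left.
May 2136 has 31 days: 97 − 31 = 66 left.
April 2136 has 30 days: 66 − 30 = 36 left.
March 2136 has 31 days: 36 − 31 = 5 left.
February 2136 has 29 days; 29 − 5 = 24 → February 24, 2136.
Advancing 23 weeks (= 161 days) from February 24, 2136:
February has 29 days, so 29 − 24 = 5 days remain after February 24, 2136; 161 − 5 = 156 left.
March 2136 has 31 days: 156 − 31 = 125 left.
April 2136 has 30 days: 125 − 30 = 95 left.
May 2136 has 31 days: 95 − 31 = 64 left.
June 2136 has 30 days: 64 − 30 = 34 left.
July 2136 has 31 days: 34 − 31 = 3 left.
3 days into August 2136 → August 3, 2136.

August 3, 2136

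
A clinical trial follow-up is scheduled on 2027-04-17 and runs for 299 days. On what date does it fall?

Adding 299 days from April 17, 2027.
April has 30 days, so 30 − 17 = 13 days remain after April 17, 2027; 299 − 13 = 286 left.
May 2027 has 31 days: 286 − 31 = 255 left.
June 2027 has 30 days: 255 − 30 = 225 left.
July 2027 has 31 days: 225 − 31 = 194 left.
August 2027 has 31 days: 194 − 31 = 163 left.
September 2027 has 30 days: 163 − 30 = 133 left.
October 2027 has 31 days: 133 − 31 = 102 left.
November 2027 has 30 days: 102 − 30 = 72 left.
December 2027 has 31 days: 72 − 31 = 41 left.
January 2028 has 31 days: 41 − 31 = 10 left.
10 days into February 2028 → February 10, 2028.

February 10, 2028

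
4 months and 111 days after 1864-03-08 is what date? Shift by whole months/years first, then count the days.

Advancing 4 months and 111 days from March 8, 1864: first the month/year part, then the days.
month 3 + 4 = 7 → July 1864.
Day 8 is valid in July, giving July 8, 1864.
Now add 111 days from July 8, 1864.
July has 31 days, so 31 − 8 = 23 days remain after July 8, 1864; 111 − 23 = 88 left.
August 1864 has 31 days: 88 − 31 = 57 left.
September 1864 has 30 days: 57 − 30 = 27 left.
27 days into October 1864 → October 27, 1864.

October 27, 1864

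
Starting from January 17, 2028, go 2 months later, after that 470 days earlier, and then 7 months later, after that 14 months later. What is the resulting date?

Adding 2 months from January 17, 2028:
month 1 + 2 = 3 → March 2028.
Day 17 is valid in March, giving March 17, 2028.
Counting back 470 days from March 17, 2028:
Going back 17 days from March 17, 2028 reaches the end of the previous month; 470 − 17 = 453 left.
February 2028 has 29 days (2028 is a leap year): 453 − 29 = 424 left.
January 2028 has 31 days: 424 − 31 = 393 left.
December 2027 has 31 days: 393 − 31 = 362 left.
November 2027 has 30 days: 362 − 30 = 332 left.
October 2027 has 31 days: 332 − 31 = 301 left.
September 2027 has 30 days: 301 − 30 = 271 left.
August 2027 has 31 days: 271 − 31 = 240 left.
July 2027 has 31 days: 240 − 31 = 209 left.
June 2027 has 30 days: 209 − 30 = 179 left.
May 2027 has 31 days: 179 − 31 = 148 left.
April 2027 has 30 days: 148 − 30 = 118 left.
March 2027 has 31 days: 118 − 31 = 87 left.
February 2027 has 28 days (2027 is not a leap year): 87 − 28 = 59 left.
January 2027 has 31 days: 59 − 31 = 28 left.
December 2026 has 31 days; 31 − 28 = 3 → December 3, 2026.
Advancing 7 months from December 3, 2026:
month 12 + 7 = 19, which is month 7 of year 2027 → July 2027.
Day 3 is valid in July, giving July 3, 2027.
Adding 14 months from July 3, 2027:
month 7 + 14 = 21, which is month 9 of year 2028 → September 2028.
Day 3 is valid in September, giving September 3, 2028.

September 3, 2028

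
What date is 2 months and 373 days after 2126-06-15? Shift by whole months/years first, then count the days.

Adding 2 months and 373 days from June 15, 2126: first the month/year part, then the days.
month 6 + 2 = 8 → August 2126.
Day 15 is valid in August, giving August 15, 2126.
Now add 373 days from August 15, 2126.
August has 31 days, so 31 − 15 = 16 days remain after August 15, 2126; 373 − 16 = 357 left.
September 2126 has 30 days: 357 − 30 = 327 left.
October 2126 has 31 days: 327 − 31 = 296 left.
November 2126 has 30 days: 296 − 30 = 266 left.
December 2126 has 31 days: 266 − 31 = 235 left.
January 2127 has 31 days: 235 − 31 = 204 left.
February 2127 has 28 days (2127 is not a leap year): 204 − 28 = 176 left.
March 2127 has 31 days: 176 − 31 = 145 left.
April 2127 has 30 days: 145 − 30 = 115 left.
May 2127 has 31 days: 115 − 31 = 84 left.
June 2127 has 30 days: 84 − 30 = 54 left.
July 2127 has 31 days: 54 − 31 = 23 left.
23 days into August 2127 → August 23, 2127.

August 23, 2127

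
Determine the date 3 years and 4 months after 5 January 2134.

May 5, 2137

Adding 3 years and 4 months from January 5, 2134.
+3 years → 2137; month 1 + 4 = 5 → May 2137.
Day 5 is valid in May, giving May 5, 2137.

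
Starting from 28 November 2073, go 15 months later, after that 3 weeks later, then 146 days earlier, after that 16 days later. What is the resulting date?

November 11, 2074

Counting forward 15 months from November 28, 2073:
month 11 + 15 = 26, which is month 2 of year 2075 → February 2075.
Day 28 is valid in February, giving February 28, 2075.
Advancing 3 weeks (= 21 days) from February 28, 2075:
February has 28 days, so 28 − 28 = 0 days remain after February 28, 2075; 21 − 0 = 21 left.
21 days into March 2075 → March 21, 2075.
Counting back 146 days from March 21, 2075:
Going back 21 days from March 21, 2075 reaches the end of the previous month; 146 − 21 = 125 left.
February 2075 has 28 days (2075 is not a leap year): 125 − 28 = 97 left.
January 2075 has 31 days: 97 − 31 = 66 left.
December 2074 has 31 days: 66 − 31 = 35 left.
November 2074 has 30 days: 35 − 30 = 5 left.
October 2074 has 31 days; 31 − 5 = 26 → October 26, 2074.
Adding 16 days from October 26, 2074:
October has 31 days, so 31 − 26 = 5 days remain after October 26, 2074; 16 − 5 = 11 left.
11 days into November 2074 → November 11, 2074.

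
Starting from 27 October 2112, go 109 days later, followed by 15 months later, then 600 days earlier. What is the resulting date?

September 20, 2112

Advancing 109 days from October 27, 2112:
October has 31 days, so 31 − 27 = 4 days remain after October 27, 2112; 109 − 4 = 105 left.
November 2112 has 30 days: 105 − 30 = 75 left.
December 2112 has 31 days: 75 − 31 = 44 left.
January 2113 has 31 days: 44 − 31 = 13 left.
13 days into February 2113 → February 13, 2113.
Counting forward 15 months from February 13, 2113:
month 2 + 15 = 17, which is month 5 of year 2114 → May 2114.
Day 13 is valid in May, giving May 13, 2114.
Subtracting 600 days from May 13, 2114:
Going back 13 days from May 13, 2114 reaches the end of the previous month; 600 − 13 = 587 left.
April 2114 has 30 days: 587 − 30 = 557 left.
March 2114 has 31 days: 557 − 31 = 526 left.
February 2114 has 28 days (2114 is not a leap year): 526 − 28 = 498 left.
January 2114 has 31 days: 498 − 31 = 467 left.
December 2113 has 31 days: 467 − 31 = 436 left.
November 2113 has 30 days: 436 − 30 = 406 left.
October 2113 has 31 days: 406 − 31 = 375 left.
September 2113 has 30 days: 375 − 30 = 345 left.
August 2113 has 31 days: 345 − 31 = 314 left.
July 2113 has 31 days: 314 − 31 = 283 left.
June 2113 has 30 days: 283 − 30 = 253 left.
May 2113 has 31 days: 253 − 31 = 222 left.
April 2113 has 30 days: 222 − 30 = 192 left.
March 2113 has 31 days: 192 − 31 = 161 left.
February 2113 has 28 days (2113 is not a leap year): 161 − 28 = 133 left.
January 2113 has 31 days: 133 − 31 = 102 left.
December 2112 has 31 days: 102 − 31 = 71 left.
November 2112 has 30 days: 71 − 30 = 41 left.
October 2112 has 31 days: 41 − 31 = 10 left.
September 2112 has 30 days; 30 − 10 = 20 → September 20, 2112.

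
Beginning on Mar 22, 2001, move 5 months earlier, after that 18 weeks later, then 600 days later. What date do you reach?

Counting back 5 months from March 22, 2001:
month 3 − 5 = -2, which is month 10 of year 2000 → October 2000.
Day 22 is valid in October, giving October 22, 2000.
Adding 18 weeks (= 126 days) from October 22, 2000:
October has 31 days, so 31 − 22 = 9 days remain after October 22, 2000; 126 − 9 = 117 left.
November 2000 has 30 days: 117 − 30 = 87 left.
December 2000 has 31 days: 87 − 31 = 56 left.
January 2001 has 31 days: 56 − 31 = 25 left.
25 days into February 2001 → February 25, 2001.
Counting forward 600 days from February 25, 2001:
February has 28 days, so 28 − 25 = 3 days remain after February 25, 2001; 600 − 3 = 597 left.
March 2001 has 31 days: 597 − 31 = 566 left.
April 2001 has 30 days: 566 − 30 = 536 left.
May 2001 has 31 days: 536 − 31 = 505 left.
June 2001 has 30 days: 505 − 30 = 475 left.
July 2001 has 31 days: 475 − 31 = 444 left.
August 2001 has 31 days: 444 − 31 = 413 left.
September 2001 has 30 days: 413 − 30 = 383 left.
October 2001 has 31 days: 383 − 31 = 352 left.
November 2001 has 30 days: 352 − 30 = 322 left.
December 2001 has 31 days: 322 − 31 = 291 left.
January 2002 has 31 days: 291 − 31 = 260 left.
February 2002 has 28 days (2002 is not a leap year): 260 − 28 = 232 left.
March 2002 has 31 days: 232 − 31 = 201 left.
April 2002 has 30 days: 201 − 30 = 171 left.
May 2002 has 31 days: 171 − 31 = 140 left.
June 2002 has 30 days: 140 − 30 = 110 left.
July 2002 has 31 days: 110 − 31 = 79 left.
August 2002 has 31 days: 79 − 31 = 48 left.
September 2002 has 30 days: 48 − 30 = 18 left.
18 days into October 2002 → October 18, 2002.

October 18, 2002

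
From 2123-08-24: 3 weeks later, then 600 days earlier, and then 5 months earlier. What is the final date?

August 22, 2121

Advancing 3 weeks (= 21 days) from August 24, 2123:
August has 31 days, so 31 − 24 = 7 days remain after August 24, 2123; 21 − 7 = 14 left.
14 days into September 2123 → September 14, 2123.
Going back 600 days from September 14, 2123:
Going back 14 days from September 14, 2123 reaches the end of the previous month; 600 − 14 = 586 left.
August 2123 has 31 days: 586 − 31 = 555 left.
July 2123 has 31 days: 555 − 31 = 524 left.
June 2123 has 30 days: 524 − 30 = 494 left.
May 2123 has 31 days: 494 − 31 = 463 left.
April 2123 has 30 days: 463 − 30 = 433 left.
March 2123 has 31 days: 433 − 31 = 402 left.
February 2123 has 28 days (2123 is not a leap year): 402 − 28 = 374 left.
January 2123 has 31 days: 374 − 31 = 343 left.
December 2122 has 31 days: 343 − 31 = 312 left.
November 2122 has 30 days: 312 − 30 = 282 left.
October 2122 has 31 days: 282 − 31 = 251 left.
September 2122 has 30 days: 251 − 30 = 221 left.
August 2122 has 31 days: 221 − 31 = 190 left.
July 2122 has 31 days: 190 − 31 = 159 left.
June 2122 has 30 days: 159 − 30 = 129 left.
May 2122 has 31 days: 129 − 31 = 98 left.
April 2122 has 30 days: 98 − 30 = 68 left.
March 2122 has 31 days: 68 − 31 = 37 left.
February 2122 has 28 days (2122 is not a leap year): 37 − 28 = 9 left.
January 2122 has 31 days; 31 − 9 = 22 → January 22, 2122.
Subtracting 5 months from January 22, 2122:
month 1 − 5 = -4, which is month 8 of year 2121 → August 2121.
Day 22 is valid in August, giving August 22, 2121.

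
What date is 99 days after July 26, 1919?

November 2, 1919

Adding 99 days from July 26, 1919.
July has 31 days, so 31 − 26 = 5 days remain after July 26, 1919; 99 − 5 = 94 left.
August 1919 has 31 days: 94 − 31 = 63 left.
September 1919 has 30 days: 63 − 30 = 33 left.
October 1919 has 31 days: 33 − 31 = 2 left.
2 days into November 1919 → November 2, 1919.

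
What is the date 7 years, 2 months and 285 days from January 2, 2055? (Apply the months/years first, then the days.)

Counting forward 7 years, 2 months and 285 days from January 2, 2055: first the month/year part, then the days.
+7 years → 2062; month 1 + 2 = 3 → March 2062.
Day 2 is valid in March, giving March 2, 2062.
Now add 285 days from March 2, 2062.
March has 31 days, so 31 − 2 = 29 days remain after March 2, 2062; 285 − 29 = 256 left.
April 2062 has 30 days: 256 − 30 = 226 left.
May 2062 has 31 days: 226 − 31 = 195 left.
June 2062 has 30 days: 195 − 30 = 165 left.
July 2062 has 31 days: 165 − 31 = 134 left.
August 2062 has 31 days: 134 − 31 = 103 left.
September 2062 has 30 days: 103 − 30 = 73 left.
October 2062 has 31 days: 73 − 31 = 42 left.
November 2062 has 30 days: 42 − 30 = 12 left.
12 days into December 2062 → December 12, 2062.

December 12, 2062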